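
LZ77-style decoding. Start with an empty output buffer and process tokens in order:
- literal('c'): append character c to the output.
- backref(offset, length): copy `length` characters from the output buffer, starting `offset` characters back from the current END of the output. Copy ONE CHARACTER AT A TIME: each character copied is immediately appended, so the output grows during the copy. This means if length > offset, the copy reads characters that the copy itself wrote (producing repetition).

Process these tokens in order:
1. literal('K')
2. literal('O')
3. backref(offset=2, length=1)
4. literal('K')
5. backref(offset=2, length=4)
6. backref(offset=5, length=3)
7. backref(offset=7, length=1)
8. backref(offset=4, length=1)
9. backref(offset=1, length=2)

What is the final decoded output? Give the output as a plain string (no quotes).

Answer: KOKKKKKKKKKKKKK

Derivation:
Token 1: literal('K'). Output: "K"
Token 2: literal('O'). Output: "KO"
Token 3: backref(off=2, len=1). Copied 'K' from pos 0. Output: "KOK"
Token 4: literal('K'). Output: "KOKK"
Token 5: backref(off=2, len=4) (overlapping!). Copied 'KKKK' from pos 2. Output: "KOKKKKKK"
Token 6: backref(off=5, len=3). Copied 'KKK' from pos 3. Output: "KOKKKKKKKKK"
Token 7: backref(off=7, len=1). Copied 'K' from pos 4. Output: "KOKKKKKKKKKK"
Token 8: backref(off=4, len=1). Copied 'K' from pos 8. Output: "KOKKKKKKKKKKK"
Token 9: backref(off=1, len=2) (overlapping!). Copied 'KK' from pos 12. Output: "KOKKKKKKKKKKKKK"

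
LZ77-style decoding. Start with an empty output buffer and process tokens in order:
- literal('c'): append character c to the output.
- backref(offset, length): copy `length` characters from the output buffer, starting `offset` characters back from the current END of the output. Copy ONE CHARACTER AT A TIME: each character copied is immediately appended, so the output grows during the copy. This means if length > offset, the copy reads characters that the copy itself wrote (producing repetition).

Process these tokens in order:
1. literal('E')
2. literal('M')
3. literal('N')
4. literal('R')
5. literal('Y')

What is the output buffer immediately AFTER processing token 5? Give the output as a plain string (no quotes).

Token 1: literal('E'). Output: "E"
Token 2: literal('M'). Output: "EM"
Token 3: literal('N'). Output: "EMN"
Token 4: literal('R'). Output: "EMNR"
Token 5: literal('Y'). Output: "EMNRY"

Answer: EMNRY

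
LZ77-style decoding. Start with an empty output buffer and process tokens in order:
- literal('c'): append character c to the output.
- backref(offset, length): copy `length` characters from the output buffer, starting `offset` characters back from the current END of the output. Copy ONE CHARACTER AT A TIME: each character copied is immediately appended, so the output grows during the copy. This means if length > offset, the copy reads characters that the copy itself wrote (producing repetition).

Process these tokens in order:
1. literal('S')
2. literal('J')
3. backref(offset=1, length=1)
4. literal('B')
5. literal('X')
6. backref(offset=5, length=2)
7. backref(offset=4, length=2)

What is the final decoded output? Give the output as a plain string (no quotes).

Answer: SJJBXSJBX

Derivation:
Token 1: literal('S'). Output: "S"
Token 2: literal('J'). Output: "SJ"
Token 3: backref(off=1, len=1). Copied 'J' from pos 1. Output: "SJJ"
Token 4: literal('B'). Output: "SJJB"
Token 5: literal('X'). Output: "SJJBX"
Token 6: backref(off=5, len=2). Copied 'SJ' from pos 0. Output: "SJJBXSJ"
Token 7: backref(off=4, len=2). Copied 'BX' from pos 3. Output: "SJJBXSJBX"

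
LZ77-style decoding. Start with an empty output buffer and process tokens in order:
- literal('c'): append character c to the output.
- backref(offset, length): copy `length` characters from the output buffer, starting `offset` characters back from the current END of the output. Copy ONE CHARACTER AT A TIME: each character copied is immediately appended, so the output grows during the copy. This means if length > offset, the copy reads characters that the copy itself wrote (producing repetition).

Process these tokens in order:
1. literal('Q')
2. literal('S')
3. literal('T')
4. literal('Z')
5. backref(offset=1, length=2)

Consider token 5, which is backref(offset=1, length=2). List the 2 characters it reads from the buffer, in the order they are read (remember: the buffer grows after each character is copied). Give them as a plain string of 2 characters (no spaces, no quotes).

Token 1: literal('Q'). Output: "Q"
Token 2: literal('S'). Output: "QS"
Token 3: literal('T'). Output: "QST"
Token 4: literal('Z'). Output: "QSTZ"
Token 5: backref(off=1, len=2). Buffer before: "QSTZ" (len 4)
  byte 1: read out[3]='Z', append. Buffer now: "QSTZZ"
  byte 2: read out[4]='Z', append. Buffer now: "QSTZZZ"

Answer: ZZ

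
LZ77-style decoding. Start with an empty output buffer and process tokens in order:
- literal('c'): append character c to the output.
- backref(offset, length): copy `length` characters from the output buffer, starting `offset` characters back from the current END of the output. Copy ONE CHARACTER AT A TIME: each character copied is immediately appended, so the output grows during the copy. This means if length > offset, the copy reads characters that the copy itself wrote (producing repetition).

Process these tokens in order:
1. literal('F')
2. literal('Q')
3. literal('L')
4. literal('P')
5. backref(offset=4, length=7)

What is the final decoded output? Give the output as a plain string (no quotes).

Token 1: literal('F'). Output: "F"
Token 2: literal('Q'). Output: "FQ"
Token 3: literal('L'). Output: "FQL"
Token 4: literal('P'). Output: "FQLP"
Token 5: backref(off=4, len=7) (overlapping!). Copied 'FQLPFQL' from pos 0. Output: "FQLPFQLPFQL"

Answer: FQLPFQLPFQL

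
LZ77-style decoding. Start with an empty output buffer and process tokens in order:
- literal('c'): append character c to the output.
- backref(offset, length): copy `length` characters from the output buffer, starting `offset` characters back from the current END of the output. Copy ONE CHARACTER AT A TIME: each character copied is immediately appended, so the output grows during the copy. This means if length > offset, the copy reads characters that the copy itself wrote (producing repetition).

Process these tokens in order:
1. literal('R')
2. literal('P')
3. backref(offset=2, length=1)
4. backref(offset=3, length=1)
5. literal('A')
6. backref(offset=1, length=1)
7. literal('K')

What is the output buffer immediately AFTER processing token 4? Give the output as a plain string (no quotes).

Token 1: literal('R'). Output: "R"
Token 2: literal('P'). Output: "RP"
Token 3: backref(off=2, len=1). Copied 'R' from pos 0. Output: "RPR"
Token 4: backref(off=3, len=1). Copied 'R' from pos 0. Output: "RPRR"

Answer: RPRR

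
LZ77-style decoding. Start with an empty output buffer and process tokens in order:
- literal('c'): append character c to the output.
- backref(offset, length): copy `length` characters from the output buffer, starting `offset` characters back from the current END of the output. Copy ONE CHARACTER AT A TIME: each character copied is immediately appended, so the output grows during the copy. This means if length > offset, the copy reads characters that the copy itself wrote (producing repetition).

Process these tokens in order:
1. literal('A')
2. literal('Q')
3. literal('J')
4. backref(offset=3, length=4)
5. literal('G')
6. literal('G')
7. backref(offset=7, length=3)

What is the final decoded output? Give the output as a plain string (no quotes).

Answer: AQJAQJAGGJAQ

Derivation:
Token 1: literal('A'). Output: "A"
Token 2: literal('Q'). Output: "AQ"
Token 3: literal('J'). Output: "AQJ"
Token 4: backref(off=3, len=4) (overlapping!). Copied 'AQJA' from pos 0. Output: "AQJAQJA"
Token 5: literal('G'). Output: "AQJAQJAG"
Token 6: literal('G'). Output: "AQJAQJAGG"
Token 7: backref(off=7, len=3). Copied 'JAQ' from pos 2. Output: "AQJAQJAGGJAQ"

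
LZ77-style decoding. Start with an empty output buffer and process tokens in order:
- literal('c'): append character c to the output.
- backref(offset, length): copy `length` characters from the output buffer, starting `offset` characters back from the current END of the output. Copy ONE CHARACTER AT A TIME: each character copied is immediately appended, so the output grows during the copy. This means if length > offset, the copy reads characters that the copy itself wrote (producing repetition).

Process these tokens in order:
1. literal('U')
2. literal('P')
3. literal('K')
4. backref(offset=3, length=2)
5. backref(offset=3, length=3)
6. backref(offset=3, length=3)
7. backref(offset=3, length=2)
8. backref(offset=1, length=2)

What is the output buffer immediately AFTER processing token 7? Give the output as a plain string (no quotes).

Answer: UPKUPKUPKUPKU

Derivation:
Token 1: literal('U'). Output: "U"
Token 2: literal('P'). Output: "UP"
Token 3: literal('K'). Output: "UPK"
Token 4: backref(off=3, len=2). Copied 'UP' from pos 0. Output: "UPKUP"
Token 5: backref(off=3, len=3). Copied 'KUP' from pos 2. Output: "UPKUPKUP"
Token 6: backref(off=3, len=3). Copied 'KUP' from pos 5. Output: "UPKUPKUPKUP"
Token 7: backref(off=3, len=2). Copied 'KU' from pos 8. Output: "UPKUPKUPKUPKU"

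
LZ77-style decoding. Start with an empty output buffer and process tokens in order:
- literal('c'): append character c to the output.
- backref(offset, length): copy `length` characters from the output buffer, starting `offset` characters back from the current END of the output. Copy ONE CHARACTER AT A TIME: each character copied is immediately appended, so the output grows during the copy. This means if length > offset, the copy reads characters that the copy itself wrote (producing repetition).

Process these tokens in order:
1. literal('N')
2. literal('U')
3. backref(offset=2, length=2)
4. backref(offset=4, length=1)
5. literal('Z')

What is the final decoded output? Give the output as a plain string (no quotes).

Answer: NUNUNZ

Derivation:
Token 1: literal('N'). Output: "N"
Token 2: literal('U'). Output: "NU"
Token 3: backref(off=2, len=2). Copied 'NU' from pos 0. Output: "NUNU"
Token 4: backref(off=4, len=1). Copied 'N' from pos 0. Output: "NUNUN"
Token 5: literal('Z'). Output: "NUNUNZ"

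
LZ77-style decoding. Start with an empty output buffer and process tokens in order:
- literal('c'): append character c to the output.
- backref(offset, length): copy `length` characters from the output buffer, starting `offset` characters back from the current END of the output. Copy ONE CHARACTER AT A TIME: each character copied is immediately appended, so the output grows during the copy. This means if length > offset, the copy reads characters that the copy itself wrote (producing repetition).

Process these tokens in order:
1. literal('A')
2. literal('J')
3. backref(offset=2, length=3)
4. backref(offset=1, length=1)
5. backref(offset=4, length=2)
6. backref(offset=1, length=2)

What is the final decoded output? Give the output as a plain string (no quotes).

Token 1: literal('A'). Output: "A"
Token 2: literal('J'). Output: "AJ"
Token 3: backref(off=2, len=3) (overlapping!). Copied 'AJA' from pos 0. Output: "AJAJA"
Token 4: backref(off=1, len=1). Copied 'A' from pos 4. Output: "AJAJAA"
Token 5: backref(off=4, len=2). Copied 'AJ' from pos 2. Output: "AJAJAAAJ"
Token 6: backref(off=1, len=2) (overlapping!). Copied 'JJ' from pos 7. Output: "AJAJAAAJJJ"

Answer: AJAJAAAJJJ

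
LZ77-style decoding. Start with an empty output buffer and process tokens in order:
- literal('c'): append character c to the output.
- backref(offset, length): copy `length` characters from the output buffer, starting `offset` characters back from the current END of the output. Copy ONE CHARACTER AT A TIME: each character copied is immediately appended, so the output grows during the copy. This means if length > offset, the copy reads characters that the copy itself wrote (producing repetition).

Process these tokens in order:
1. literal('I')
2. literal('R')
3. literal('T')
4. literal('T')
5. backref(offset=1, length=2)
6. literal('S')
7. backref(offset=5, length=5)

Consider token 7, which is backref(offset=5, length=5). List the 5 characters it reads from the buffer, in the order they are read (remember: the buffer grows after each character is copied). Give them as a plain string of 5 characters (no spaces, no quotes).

Token 1: literal('I'). Output: "I"
Token 2: literal('R'). Output: "IR"
Token 3: literal('T'). Output: "IRT"
Token 4: literal('T'). Output: "IRTT"
Token 5: backref(off=1, len=2) (overlapping!). Copied 'TT' from pos 3. Output: "IRTTTT"
Token 6: literal('S'). Output: "IRTTTTS"
Token 7: backref(off=5, len=5). Buffer before: "IRTTTTS" (len 7)
  byte 1: read out[2]='T', append. Buffer now: "IRTTTTST"
  byte 2: read out[3]='T', append. Buffer now: "IRTTTTSTT"
  byte 3: read out[4]='T', append. Buffer now: "IRTTTTSTTT"
  byte 4: read out[5]='T', append. Buffer now: "IRTTTTSTTTT"
  byte 5: read out[6]='S', append. Buffer now: "IRTTTTSTTTTS"

Answer: TTTTS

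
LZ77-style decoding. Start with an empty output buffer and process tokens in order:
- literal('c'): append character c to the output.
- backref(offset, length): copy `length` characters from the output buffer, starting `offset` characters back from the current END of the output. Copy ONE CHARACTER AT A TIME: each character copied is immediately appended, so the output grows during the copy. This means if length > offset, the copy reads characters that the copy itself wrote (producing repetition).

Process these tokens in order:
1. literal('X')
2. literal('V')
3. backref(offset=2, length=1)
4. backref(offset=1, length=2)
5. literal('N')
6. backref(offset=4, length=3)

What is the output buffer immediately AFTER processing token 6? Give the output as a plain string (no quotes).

Answer: XVXXXNXXX

Derivation:
Token 1: literal('X'). Output: "X"
Token 2: literal('V'). Output: "XV"
Token 3: backref(off=2, len=1). Copied 'X' from pos 0. Output: "XVX"
Token 4: backref(off=1, len=2) (overlapping!). Copied 'XX' from pos 2. Output: "XVXXX"
Token 5: literal('N'). Output: "XVXXXN"
Token 6: backref(off=4, len=3). Copied 'XXX' from pos 2. Output: "XVXXXNXXX"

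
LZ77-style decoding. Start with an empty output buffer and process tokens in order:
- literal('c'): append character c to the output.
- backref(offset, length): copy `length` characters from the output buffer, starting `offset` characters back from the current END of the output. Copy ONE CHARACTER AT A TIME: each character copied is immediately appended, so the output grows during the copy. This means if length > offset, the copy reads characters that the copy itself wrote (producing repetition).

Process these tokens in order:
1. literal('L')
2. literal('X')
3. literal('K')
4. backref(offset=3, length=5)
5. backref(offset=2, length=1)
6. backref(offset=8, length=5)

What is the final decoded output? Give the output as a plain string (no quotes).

Answer: LXKLXKLXLXKLXK

Derivation:
Token 1: literal('L'). Output: "L"
Token 2: literal('X'). Output: "LX"
Token 3: literal('K'). Output: "LXK"
Token 4: backref(off=3, len=5) (overlapping!). Copied 'LXKLX' from pos 0. Output: "LXKLXKLX"
Token 5: backref(off=2, len=1). Copied 'L' from pos 6. Output: "LXKLXKLXL"
Token 6: backref(off=8, len=5). Copied 'XKLXK' from pos 1. Output: "LXKLXKLXLXKLXK"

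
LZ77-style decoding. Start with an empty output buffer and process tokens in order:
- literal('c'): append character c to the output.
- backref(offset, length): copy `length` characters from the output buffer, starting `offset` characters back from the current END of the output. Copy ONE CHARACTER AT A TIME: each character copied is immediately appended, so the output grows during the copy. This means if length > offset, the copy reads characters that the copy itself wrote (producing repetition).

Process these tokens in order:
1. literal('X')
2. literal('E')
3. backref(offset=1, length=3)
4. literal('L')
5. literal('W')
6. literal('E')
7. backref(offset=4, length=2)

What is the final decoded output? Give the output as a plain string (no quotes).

Answer: XEEEELWEEL

Derivation:
Token 1: literal('X'). Output: "X"
Token 2: literal('E'). Output: "XE"
Token 3: backref(off=1, len=3) (overlapping!). Copied 'EEE' from pos 1. Output: "XEEEE"
Token 4: literal('L'). Output: "XEEEEL"
Token 5: literal('W'). Output: "XEEEELW"
Token 6: literal('E'). Output: "XEEEELWE"
Token 7: backref(off=4, len=2). Copied 'EL' from pos 4. Output: "XEEEELWEEL"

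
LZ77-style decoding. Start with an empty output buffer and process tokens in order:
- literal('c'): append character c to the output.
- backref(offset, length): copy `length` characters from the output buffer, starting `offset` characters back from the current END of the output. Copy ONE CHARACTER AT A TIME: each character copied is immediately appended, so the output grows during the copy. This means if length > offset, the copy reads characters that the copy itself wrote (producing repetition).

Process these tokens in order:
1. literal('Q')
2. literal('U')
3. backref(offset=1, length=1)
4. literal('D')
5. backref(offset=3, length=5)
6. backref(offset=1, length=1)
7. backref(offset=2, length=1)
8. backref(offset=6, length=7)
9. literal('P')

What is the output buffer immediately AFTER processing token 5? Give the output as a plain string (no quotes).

Answer: QUUDUUDUU

Derivation:
Token 1: literal('Q'). Output: "Q"
Token 2: literal('U'). Output: "QU"
Token 3: backref(off=1, len=1). Copied 'U' from pos 1. Output: "QUU"
Token 4: literal('D'). Output: "QUUD"
Token 5: backref(off=3, len=5) (overlapping!). Copied 'UUDUU' from pos 1. Output: "QUUDUUDUU"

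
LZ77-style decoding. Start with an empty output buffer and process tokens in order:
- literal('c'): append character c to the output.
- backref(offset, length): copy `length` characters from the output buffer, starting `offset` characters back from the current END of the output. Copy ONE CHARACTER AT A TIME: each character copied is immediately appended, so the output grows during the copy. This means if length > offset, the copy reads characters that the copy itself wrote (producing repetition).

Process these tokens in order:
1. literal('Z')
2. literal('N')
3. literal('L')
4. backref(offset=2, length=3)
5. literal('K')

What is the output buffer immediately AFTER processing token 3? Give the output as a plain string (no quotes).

Answer: ZNL

Derivation:
Token 1: literal('Z'). Output: "Z"
Token 2: literal('N'). Output: "ZN"
Token 3: literal('L'). Output: "ZNL"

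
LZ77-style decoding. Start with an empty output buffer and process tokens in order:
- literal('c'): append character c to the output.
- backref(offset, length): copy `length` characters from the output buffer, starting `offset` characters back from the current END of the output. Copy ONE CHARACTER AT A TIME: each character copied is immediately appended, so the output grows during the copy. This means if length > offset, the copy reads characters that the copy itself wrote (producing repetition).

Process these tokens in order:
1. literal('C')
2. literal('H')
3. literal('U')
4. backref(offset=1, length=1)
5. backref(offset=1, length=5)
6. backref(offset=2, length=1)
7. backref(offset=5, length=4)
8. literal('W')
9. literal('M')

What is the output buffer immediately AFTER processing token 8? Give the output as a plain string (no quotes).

Answer: CHUUUUUUUUUUUUW

Derivation:
Token 1: literal('C'). Output: "C"
Token 2: literal('H'). Output: "CH"
Token 3: literal('U'). Output: "CHU"
Token 4: backref(off=1, len=1). Copied 'U' from pos 2. Output: "CHUU"
Token 5: backref(off=1, len=5) (overlapping!). Copied 'UUUUU' from pos 3. Output: "CHUUUUUUU"
Token 6: backref(off=2, len=1). Copied 'U' from pos 7. Output: "CHUUUUUUUU"
Token 7: backref(off=5, len=4). Copied 'UUUU' from pos 5. Output: "CHUUUUUUUUUUUU"
Token 8: literal('W'). Output: "CHUUUUUUUUUUUUW"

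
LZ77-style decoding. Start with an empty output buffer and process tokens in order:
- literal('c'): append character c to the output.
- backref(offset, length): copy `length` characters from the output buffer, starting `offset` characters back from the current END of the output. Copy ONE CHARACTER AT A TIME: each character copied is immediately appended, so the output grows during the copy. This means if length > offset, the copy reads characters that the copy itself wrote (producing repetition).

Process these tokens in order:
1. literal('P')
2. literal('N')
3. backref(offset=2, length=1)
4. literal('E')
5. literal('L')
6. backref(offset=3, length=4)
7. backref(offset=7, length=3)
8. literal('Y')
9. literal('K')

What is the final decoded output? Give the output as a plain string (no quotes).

Answer: PNPELPELPPELYK

Derivation:
Token 1: literal('P'). Output: "P"
Token 2: literal('N'). Output: "PN"
Token 3: backref(off=2, len=1). Copied 'P' from pos 0. Output: "PNP"
Token 4: literal('E'). Output: "PNPE"
Token 5: literal('L'). Output: "PNPEL"
Token 6: backref(off=3, len=4) (overlapping!). Copied 'PELP' from pos 2. Output: "PNPELPELP"
Token 7: backref(off=7, len=3). Copied 'PEL' from pos 2. Output: "PNPELPELPPEL"
Token 8: literal('Y'). Output: "PNPELPELPPELY"
Token 9: literal('K'). Output: "PNPELPELPPELYK"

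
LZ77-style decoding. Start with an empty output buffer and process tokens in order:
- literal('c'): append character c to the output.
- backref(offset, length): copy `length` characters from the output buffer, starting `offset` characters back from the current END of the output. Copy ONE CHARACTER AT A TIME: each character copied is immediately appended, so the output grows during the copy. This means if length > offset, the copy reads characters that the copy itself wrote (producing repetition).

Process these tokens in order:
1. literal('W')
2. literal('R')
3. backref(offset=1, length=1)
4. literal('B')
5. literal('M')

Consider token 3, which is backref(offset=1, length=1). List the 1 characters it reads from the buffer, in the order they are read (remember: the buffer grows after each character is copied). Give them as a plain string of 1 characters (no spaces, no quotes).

Answer: R

Derivation:
Token 1: literal('W'). Output: "W"
Token 2: literal('R'). Output: "WR"
Token 3: backref(off=1, len=1). Buffer before: "WR" (len 2)
  byte 1: read out[1]='R', append. Buffer now: "WRR"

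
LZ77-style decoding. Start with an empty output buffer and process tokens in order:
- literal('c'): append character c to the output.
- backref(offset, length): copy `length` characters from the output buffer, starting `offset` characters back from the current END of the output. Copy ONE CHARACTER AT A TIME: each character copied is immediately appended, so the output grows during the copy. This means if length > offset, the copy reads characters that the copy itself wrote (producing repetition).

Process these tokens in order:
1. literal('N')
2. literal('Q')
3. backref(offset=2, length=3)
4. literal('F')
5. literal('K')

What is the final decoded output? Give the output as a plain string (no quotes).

Token 1: literal('N'). Output: "N"
Token 2: literal('Q'). Output: "NQ"
Token 3: backref(off=2, len=3) (overlapping!). Copied 'NQN' from pos 0. Output: "NQNQN"
Token 4: literal('F'). Output: "NQNQNF"
Token 5: literal('K'). Output: "NQNQNFK"

Answer: NQNQNFK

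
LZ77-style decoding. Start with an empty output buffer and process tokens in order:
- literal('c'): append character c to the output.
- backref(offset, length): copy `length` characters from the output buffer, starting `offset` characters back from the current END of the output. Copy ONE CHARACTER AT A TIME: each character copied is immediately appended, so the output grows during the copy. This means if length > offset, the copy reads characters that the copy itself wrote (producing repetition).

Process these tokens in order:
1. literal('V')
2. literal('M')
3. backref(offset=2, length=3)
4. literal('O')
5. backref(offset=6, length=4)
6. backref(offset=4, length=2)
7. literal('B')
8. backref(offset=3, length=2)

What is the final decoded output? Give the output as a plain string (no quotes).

Answer: VMVMVOVMVMVMBVM

Derivation:
Token 1: literal('V'). Output: "V"
Token 2: literal('M'). Output: "VM"
Token 3: backref(off=2, len=3) (overlapping!). Copied 'VMV' from pos 0. Output: "VMVMV"
Token 4: literal('O'). Output: "VMVMVO"
Token 5: backref(off=6, len=4). Copied 'VMVM' from pos 0. Output: "VMVMVOVMVM"
Token 6: backref(off=4, len=2). Copied 'VM' from pos 6. Output: "VMVMVOVMVMVM"
Token 7: literal('B'). Output: "VMVMVOVMVMVMB"
Token 8: backref(off=3, len=2). Copied 'VM' from pos 10. Output: "VMVMVOVMVMVMBVM"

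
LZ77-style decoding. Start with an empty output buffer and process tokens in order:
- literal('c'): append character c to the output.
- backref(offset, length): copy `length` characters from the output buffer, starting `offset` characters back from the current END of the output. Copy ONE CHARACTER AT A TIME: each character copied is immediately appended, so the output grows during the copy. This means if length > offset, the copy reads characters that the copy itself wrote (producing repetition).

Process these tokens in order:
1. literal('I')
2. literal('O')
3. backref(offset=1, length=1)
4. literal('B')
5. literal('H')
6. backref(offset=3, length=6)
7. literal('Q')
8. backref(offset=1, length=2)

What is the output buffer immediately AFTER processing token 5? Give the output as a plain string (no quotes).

Token 1: literal('I'). Output: "I"
Token 2: literal('O'). Output: "IO"
Token 3: backref(off=1, len=1). Copied 'O' from pos 1. Output: "IOO"
Token 4: literal('B'). Output: "IOOB"
Token 5: literal('H'). Output: "IOOBH"

Answer: IOOBH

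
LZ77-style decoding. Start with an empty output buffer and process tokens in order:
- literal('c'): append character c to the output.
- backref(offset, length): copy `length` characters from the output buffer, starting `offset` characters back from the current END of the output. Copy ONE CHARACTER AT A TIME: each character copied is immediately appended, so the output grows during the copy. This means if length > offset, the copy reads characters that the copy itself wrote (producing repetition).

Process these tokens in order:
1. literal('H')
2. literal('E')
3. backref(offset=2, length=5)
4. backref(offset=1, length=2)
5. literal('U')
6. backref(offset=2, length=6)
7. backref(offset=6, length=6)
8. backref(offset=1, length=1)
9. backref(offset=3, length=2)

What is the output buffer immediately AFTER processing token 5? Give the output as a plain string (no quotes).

Token 1: literal('H'). Output: "H"
Token 2: literal('E'). Output: "HE"
Token 3: backref(off=2, len=5) (overlapping!). Copied 'HEHEH' from pos 0. Output: "HEHEHEH"
Token 4: backref(off=1, len=2) (overlapping!). Copied 'HH' from pos 6. Output: "HEHEHEHHH"
Token 5: literal('U'). Output: "HEHEHEHHHU"

Answer: HEHEHEHHHU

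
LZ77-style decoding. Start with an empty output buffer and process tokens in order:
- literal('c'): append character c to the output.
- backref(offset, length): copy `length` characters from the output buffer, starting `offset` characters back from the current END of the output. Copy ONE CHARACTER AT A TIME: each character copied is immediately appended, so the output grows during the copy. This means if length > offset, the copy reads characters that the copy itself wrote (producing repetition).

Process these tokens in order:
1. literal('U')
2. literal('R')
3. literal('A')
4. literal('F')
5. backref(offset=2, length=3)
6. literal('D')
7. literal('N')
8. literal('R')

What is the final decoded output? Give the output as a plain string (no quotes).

Answer: URAFAFADNR

Derivation:
Token 1: literal('U'). Output: "U"
Token 2: literal('R'). Output: "UR"
Token 3: literal('A'). Output: "URA"
Token 4: literal('F'). Output: "URAF"
Token 5: backref(off=2, len=3) (overlapping!). Copied 'AFA' from pos 2. Output: "URAFAFA"
Token 6: literal('D'). Output: "URAFAFAD"
Token 7: literal('N'). Output: "URAFAFADN"
Token 8: literal('R'). Output: "URAFAFADNR"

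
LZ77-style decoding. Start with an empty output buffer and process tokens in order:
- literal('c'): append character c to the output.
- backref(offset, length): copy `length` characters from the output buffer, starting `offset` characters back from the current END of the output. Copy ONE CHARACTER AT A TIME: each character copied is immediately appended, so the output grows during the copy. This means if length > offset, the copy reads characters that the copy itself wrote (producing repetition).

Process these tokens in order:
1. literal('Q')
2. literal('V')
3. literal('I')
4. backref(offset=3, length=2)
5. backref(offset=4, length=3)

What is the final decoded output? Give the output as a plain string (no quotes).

Token 1: literal('Q'). Output: "Q"
Token 2: literal('V'). Output: "QV"
Token 3: literal('I'). Output: "QVI"
Token 4: backref(off=3, len=2). Copied 'QV' from pos 0. Output: "QVIQV"
Token 5: backref(off=4, len=3). Copied 'VIQ' from pos 1. Output: "QVIQVVIQ"

Answer: QVIQVVIQ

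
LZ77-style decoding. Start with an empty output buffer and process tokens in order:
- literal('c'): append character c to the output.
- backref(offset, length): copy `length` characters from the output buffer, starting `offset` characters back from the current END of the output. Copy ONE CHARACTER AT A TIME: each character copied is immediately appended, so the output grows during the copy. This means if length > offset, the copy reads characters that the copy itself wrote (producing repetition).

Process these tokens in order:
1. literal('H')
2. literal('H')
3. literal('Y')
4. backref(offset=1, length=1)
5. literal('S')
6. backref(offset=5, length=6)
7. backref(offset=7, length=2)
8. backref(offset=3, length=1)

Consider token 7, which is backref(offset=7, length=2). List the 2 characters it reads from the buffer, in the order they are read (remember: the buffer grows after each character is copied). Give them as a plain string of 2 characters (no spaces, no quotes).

Token 1: literal('H'). Output: "H"
Token 2: literal('H'). Output: "HH"
Token 3: literal('Y'). Output: "HHY"
Token 4: backref(off=1, len=1). Copied 'Y' from pos 2. Output: "HHYY"
Token 5: literal('S'). Output: "HHYYS"
Token 6: backref(off=5, len=6) (overlapping!). Copied 'HHYYSH' from pos 0. Output: "HHYYSHHYYSH"
Token 7: backref(off=7, len=2). Buffer before: "HHYYSHHYYSH" (len 11)
  byte 1: read out[4]='S', append. Buffer now: "HHYYSHHYYSHS"
  byte 2: read out[5]='H', append. Buffer now: "HHYYSHHYYSHSH"

Answer: SH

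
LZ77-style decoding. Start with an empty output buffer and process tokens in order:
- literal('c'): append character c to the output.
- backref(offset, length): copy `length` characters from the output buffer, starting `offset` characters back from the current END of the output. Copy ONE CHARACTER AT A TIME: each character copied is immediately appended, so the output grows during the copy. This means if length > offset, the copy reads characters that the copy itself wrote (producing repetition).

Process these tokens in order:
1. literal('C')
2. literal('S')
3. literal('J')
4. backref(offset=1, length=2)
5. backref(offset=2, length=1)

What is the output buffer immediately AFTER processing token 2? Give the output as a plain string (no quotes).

Answer: CS

Derivation:
Token 1: literal('C'). Output: "C"
Token 2: literal('S'). Output: "CS"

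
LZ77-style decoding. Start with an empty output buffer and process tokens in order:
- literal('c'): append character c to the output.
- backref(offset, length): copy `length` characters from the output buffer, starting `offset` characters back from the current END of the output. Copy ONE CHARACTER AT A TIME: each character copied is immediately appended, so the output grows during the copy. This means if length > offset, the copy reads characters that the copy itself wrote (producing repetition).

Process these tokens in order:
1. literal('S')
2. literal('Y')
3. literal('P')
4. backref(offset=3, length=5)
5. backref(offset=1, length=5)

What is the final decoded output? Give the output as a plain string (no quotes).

Token 1: literal('S'). Output: "S"
Token 2: literal('Y'). Output: "SY"
Token 3: literal('P'). Output: "SYP"
Token 4: backref(off=3, len=5) (overlapping!). Copied 'SYPSY' from pos 0. Output: "SYPSYPSY"
Token 5: backref(off=1, len=5) (overlapping!). Copied 'YYYYY' from pos 7. Output: "SYPSYPSYYYYYY"

Answer: SYPSYPSYYYYYY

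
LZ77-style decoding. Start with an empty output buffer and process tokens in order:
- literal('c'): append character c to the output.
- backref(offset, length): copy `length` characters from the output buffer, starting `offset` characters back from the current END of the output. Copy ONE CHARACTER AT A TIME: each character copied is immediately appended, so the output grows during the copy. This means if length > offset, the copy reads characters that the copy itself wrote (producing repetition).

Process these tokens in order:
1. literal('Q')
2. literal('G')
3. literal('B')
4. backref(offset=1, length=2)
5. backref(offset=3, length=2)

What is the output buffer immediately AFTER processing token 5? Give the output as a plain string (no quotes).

Answer: QGBBBBB

Derivation:
Token 1: literal('Q'). Output: "Q"
Token 2: literal('G'). Output: "QG"
Token 3: literal('B'). Output: "QGB"
Token 4: backref(off=1, len=2) (overlapping!). Copied 'BB' from pos 2. Output: "QGBBB"
Token 5: backref(off=3, len=2). Copied 'BB' from pos 2. Output: "QGBBBBB"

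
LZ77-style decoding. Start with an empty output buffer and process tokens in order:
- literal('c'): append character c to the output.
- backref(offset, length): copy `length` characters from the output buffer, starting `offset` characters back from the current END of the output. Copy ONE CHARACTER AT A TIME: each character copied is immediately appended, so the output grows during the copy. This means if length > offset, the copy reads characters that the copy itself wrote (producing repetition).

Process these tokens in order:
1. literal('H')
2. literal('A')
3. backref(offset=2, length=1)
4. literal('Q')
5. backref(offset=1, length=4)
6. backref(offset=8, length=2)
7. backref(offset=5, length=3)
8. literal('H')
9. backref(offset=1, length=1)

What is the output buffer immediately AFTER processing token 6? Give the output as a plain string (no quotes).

Answer: HAHQQQQQHA

Derivation:
Token 1: literal('H'). Output: "H"
Token 2: literal('A'). Output: "HA"
Token 3: backref(off=2, len=1). Copied 'H' from pos 0. Output: "HAH"
Token 4: literal('Q'). Output: "HAHQ"
Token 5: backref(off=1, len=4) (overlapping!). Copied 'QQQQ' from pos 3. Output: "HAHQQQQQ"
Token 6: backref(off=8, len=2). Copied 'HA' from pos 0. Output: "HAHQQQQQHA"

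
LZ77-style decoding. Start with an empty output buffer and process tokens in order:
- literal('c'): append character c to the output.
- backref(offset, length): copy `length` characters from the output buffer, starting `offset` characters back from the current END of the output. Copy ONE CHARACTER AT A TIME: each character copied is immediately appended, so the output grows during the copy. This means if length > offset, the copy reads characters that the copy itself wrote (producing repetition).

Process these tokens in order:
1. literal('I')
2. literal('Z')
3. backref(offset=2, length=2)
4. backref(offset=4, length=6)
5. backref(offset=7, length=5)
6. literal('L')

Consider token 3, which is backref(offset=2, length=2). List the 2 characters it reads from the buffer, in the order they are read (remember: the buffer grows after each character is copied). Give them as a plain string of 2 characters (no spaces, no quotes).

Answer: IZ

Derivation:
Token 1: literal('I'). Output: "I"
Token 2: literal('Z'). Output: "IZ"
Token 3: backref(off=2, len=2). Buffer before: "IZ" (len 2)
  byte 1: read out[0]='I', append. Buffer now: "IZI"
  byte 2: read out[1]='Z', append. Buffer now: "IZIZ"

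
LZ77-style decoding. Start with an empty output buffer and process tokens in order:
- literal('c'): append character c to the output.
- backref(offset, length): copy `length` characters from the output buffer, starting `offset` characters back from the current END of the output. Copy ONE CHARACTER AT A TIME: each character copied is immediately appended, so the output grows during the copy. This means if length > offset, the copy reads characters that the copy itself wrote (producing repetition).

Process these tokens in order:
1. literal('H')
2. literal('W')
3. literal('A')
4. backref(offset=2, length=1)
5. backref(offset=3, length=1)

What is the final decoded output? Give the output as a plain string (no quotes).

Token 1: literal('H'). Output: "H"
Token 2: literal('W'). Output: "HW"
Token 3: literal('A'). Output: "HWA"
Token 4: backref(off=2, len=1). Copied 'W' from pos 1. Output: "HWAW"
Token 5: backref(off=3, len=1). Copied 'W' from pos 1. Output: "HWAWW"

Answer: HWAWW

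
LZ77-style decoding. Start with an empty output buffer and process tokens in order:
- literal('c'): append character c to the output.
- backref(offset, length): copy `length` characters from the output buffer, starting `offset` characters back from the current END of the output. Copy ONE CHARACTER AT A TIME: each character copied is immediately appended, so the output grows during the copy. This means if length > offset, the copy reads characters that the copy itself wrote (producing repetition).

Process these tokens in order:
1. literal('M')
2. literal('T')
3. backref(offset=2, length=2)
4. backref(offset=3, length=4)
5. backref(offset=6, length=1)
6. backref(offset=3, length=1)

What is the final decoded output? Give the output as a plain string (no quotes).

Answer: MTMTTMTTMT

Derivation:
Token 1: literal('M'). Output: "M"
Token 2: literal('T'). Output: "MT"
Token 3: backref(off=2, len=2). Copied 'MT' from pos 0. Output: "MTMT"
Token 4: backref(off=3, len=4) (overlapping!). Copied 'TMTT' from pos 1. Output: "MTMTTMTT"
Token 5: backref(off=6, len=1). Copied 'M' from pos 2. Output: "MTMTTMTTM"
Token 6: backref(off=3, len=1). Copied 'T' from pos 6. Output: "MTMTTMTTMT"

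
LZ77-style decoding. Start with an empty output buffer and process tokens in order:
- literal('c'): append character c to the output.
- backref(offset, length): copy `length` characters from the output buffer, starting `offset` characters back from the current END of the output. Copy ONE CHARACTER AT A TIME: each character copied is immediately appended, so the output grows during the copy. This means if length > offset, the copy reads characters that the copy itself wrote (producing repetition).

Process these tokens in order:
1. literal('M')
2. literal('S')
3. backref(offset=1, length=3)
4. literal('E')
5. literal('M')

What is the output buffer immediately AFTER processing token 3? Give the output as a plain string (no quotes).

Answer: MSSSS

Derivation:
Token 1: literal('M'). Output: "M"
Token 2: literal('S'). Output: "MS"
Token 3: backref(off=1, len=3) (overlapping!). Copied 'SSS' from pos 1. Output: "MSSSS"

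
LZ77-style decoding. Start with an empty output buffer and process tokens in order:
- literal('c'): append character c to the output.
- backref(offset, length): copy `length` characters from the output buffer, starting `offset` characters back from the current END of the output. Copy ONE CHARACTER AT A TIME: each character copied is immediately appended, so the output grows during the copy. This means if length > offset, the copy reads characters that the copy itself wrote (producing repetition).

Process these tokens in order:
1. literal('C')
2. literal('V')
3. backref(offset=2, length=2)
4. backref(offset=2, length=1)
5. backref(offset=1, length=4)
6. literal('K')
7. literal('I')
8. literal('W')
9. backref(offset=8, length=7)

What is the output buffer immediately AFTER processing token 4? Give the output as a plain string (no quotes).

Answer: CVCVC

Derivation:
Token 1: literal('C'). Output: "C"
Token 2: literal('V'). Output: "CV"
Token 3: backref(off=2, len=2). Copied 'CV' from pos 0. Output: "CVCV"
Token 4: backref(off=2, len=1). Copied 'C' from pos 2. Output: "CVCVC"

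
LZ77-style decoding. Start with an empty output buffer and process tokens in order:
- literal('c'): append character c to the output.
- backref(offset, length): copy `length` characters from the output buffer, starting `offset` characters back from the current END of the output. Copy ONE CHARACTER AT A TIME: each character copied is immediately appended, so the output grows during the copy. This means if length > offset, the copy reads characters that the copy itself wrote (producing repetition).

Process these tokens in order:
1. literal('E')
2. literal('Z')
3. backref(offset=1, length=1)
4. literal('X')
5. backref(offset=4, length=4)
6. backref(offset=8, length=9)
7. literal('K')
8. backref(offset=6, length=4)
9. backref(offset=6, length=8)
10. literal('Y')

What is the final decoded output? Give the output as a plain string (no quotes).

Answer: EZZXEZZXEZZXEZZXEKEZZXEKEZZXEKY

Derivation:
Token 1: literal('E'). Output: "E"
Token 2: literal('Z'). Output: "EZ"
Token 3: backref(off=1, len=1). Copied 'Z' from pos 1. Output: "EZZ"
Token 4: literal('X'). Output: "EZZX"
Token 5: backref(off=4, len=4). Copied 'EZZX' from pos 0. Output: "EZZXEZZX"
Token 6: backref(off=8, len=9) (overlapping!). Copied 'EZZXEZZXE' from pos 0. Output: "EZZXEZZXEZZXEZZXE"
Token 7: literal('K'). Output: "EZZXEZZXEZZXEZZXEK"
Token 8: backref(off=6, len=4). Copied 'EZZX' from pos 12. Output: "EZZXEZZXEZZXEZZXEKEZZX"
Token 9: backref(off=6, len=8) (overlapping!). Copied 'EKEZZXEK' from pos 16. Output: "EZZXEZZXEZZXEZZXEKEZZXEKEZZXEK"
Token 10: literal('Y'). Output: "EZZXEZZXEZZXEZZXEKEZZXEKEZZXEKY"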